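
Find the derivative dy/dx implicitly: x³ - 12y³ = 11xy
Differentiate the relation implicitly: treat y = y(x) and apply the chain rule, so every y-derivative picks up a y' = dy/dx factor.

With everything moved to the left-hand side, differentiate term by term:
  d/dx[x^3] = 3x^2
  d/dx[-11xy] = -11x·y' - 11y
  d/dx[-12y^3] = -36y^2·y'

Separating the contributions that come from x directly and those that come through y:
  without y':      3x^2 - 11y
  multiplying y':  -11x - 36y^2

so (3x^2 - 11y) + (-11x - 36y^2)·y' = 0, and therefore
  dy/dx = -(3x^2 - 11y)/(-11x - 36y^2) = (3x^2 - 11y)/(11x + 36y^2)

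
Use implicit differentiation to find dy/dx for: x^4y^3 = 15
Take d/dx of both sides. Since y is implicitly a function of x, the chain rule attaches a y' = dy/dx factor whenever we differentiate through y.

Set F(x, y) = (left side) − (right side), so the curve is F = 0. Differentiating each term of F:
  d/dx[x^4y^3] = 3x^4y^2·y' + 4x^3y^3
  d/dx[-15] = 0

Collecting, the y'-free part is the partial derivative in x and the y' coefficient is the partial derivative in y:
  ∂F/∂x = 4x^3y^3
  ∂F/∂y = 3x^4y^2

so d/dx[F(x, y(x))] = ∂F/∂x + (∂F/∂y)·y' = 0. Rearranging,
  dy/dx = -(∂F/∂x)/(∂F/∂y) = -(4x^3y^3)/(3x^4y^2) = -4y/(3x)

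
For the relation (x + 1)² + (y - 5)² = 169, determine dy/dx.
Differentiate the relation implicitly: treat y = y(x) and apply the chain rule, so every y-derivative picks up a y' = dy/dx factor.

With everything moved to the left-hand side, differentiate term by term:
  d/dx[(x + 1)^2] = 2x + 2
  d/dx[(y - 5)^2] = 2·y'(y - 5)
  d/dx[-169] = 0

Separating the contributions that come from x directly and those that come through y:
  without y':      2x + 2
  multiplying y':  2y - 10

so (2x + 2) + (2y - 10)·y' = 0, and therefore
  dy/dx = -(2x + 2)/(2y - 10) = (-x - 1)/(y - 5)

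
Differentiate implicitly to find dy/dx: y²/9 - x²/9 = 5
Differentiate both sides with respect to x, treating y as y(x). By the chain rule, any term containing y contributes a factor of y' = dy/dx when we differentiate it.

Move every term to one side and write the relation as F(x, y) = 0. Term by term,
  d/dx[-x^2/9] = -2x/9
  d/dx[y^2/9] = 2y·y'/9
  d/dx[-5] = 0

The pieces without y' make up ∂F/∂x and the coefficient of y' is ∂F/∂y:
  ∂F/∂x = -2x/9,
  ∂F/∂y = 2y/9.

Since d/dx[F] = ∂F/∂x + (∂F/∂y)·y' = 0, solve for y':
  (∂F/∂y)·y' = -∂F/∂x
  dy/dx = -(∂F/∂x)/(∂F/∂y) = -(-2x/9)/(2y/9) = x/y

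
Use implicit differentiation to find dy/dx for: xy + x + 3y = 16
Differentiate both sides with respect to x, treating y as y(x). By the chain rule, any term containing y contributes a factor of y' = dy/dx when we differentiate it.

Move every term to one side and write the relation as F(x, y) = 0. Term by term,
  d/dx[xy] = x·y' + y
  d/dx[x] = 1
  d/dx[3y] = 3·y'
  d/dx[-16] = 0

The pieces without y' make up ∂F/∂x and the coefficient of y' is ∂F/∂y:
  ∂F/∂x = y + 1,
  ∂F/∂y = x + 3.

Since d/dx[F] = ∂F/∂x + (∂F/∂y)·y' = 0, solve for y':
  (∂F/∂y)·y' = -∂F/∂x
  dy/dx = -(∂F/∂x)/(∂F/∂y) = -(y + 1)/(x + 3) = (-y - 1)/(x + 3)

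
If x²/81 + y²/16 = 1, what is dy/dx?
Apply d/dx to both sides, remembering that y depends on x. Each occurrence of y therefore brings in a y' = dy/dx via the chain rule.

With F(x, y) equal to the left-hand side minus the right, differentiate F term by term:
  d/dx[x^2/81] = 2x/81
  d/dx[y^2/16] = y·y'/8
  d/dx[-1] = 0
Adding these up, d/dx[F] = 0 becomes
  (2x/81) + (y/8)·y' = 0,
so isolating y',
  dy/dx = -(2x/81)/(y/8) = -16x/(81y)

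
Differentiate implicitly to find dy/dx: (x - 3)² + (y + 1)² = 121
Apply d/dx to both sides, remembering that y depends on x. Each occurrence of y therefore brings in a y' = dy/dx via the chain rule.

With F(x, y) equal to the left-hand side minus the right, differentiate F term by term:
  d/dx[(x - 3)^2] = 2x - 6
  d/dx[(y + 1)^2] = 2·y'(y + 1)
  d/dx[-121] = 0
Adding these up, d/dx[F] = 0 becomes
  (2x - 6) + (2y + 2)·y' = 0,
so isolating y',
  dy/dx = -(2x - 6)/(2y + 2) = (3 - x)/(y + 1)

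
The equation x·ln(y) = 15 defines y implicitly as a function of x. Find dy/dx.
Differentiate the relation implicitly: treat y = y(x) and apply the chain rule, so every y-derivative picks up a y' = dy/dx factor.

With everything moved to the left-hand side, differentiate term by term:
  d/dx[x·ln(y)] = x·y'/y + ln(y)
  d/dx[-15] = 0

Separating the contributions that come from x directly and those that come through y:
  without y':      ln(y)
  multiplying y':  x/y

so (ln(y)) + (x/y)·y' = 0, and therefore
  dy/dx = -(ln(y))/(x/y) = -y·ln(y)/x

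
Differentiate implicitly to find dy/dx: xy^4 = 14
Take d/dx of both sides. Since y is implicitly a function of x, the chain rule attaches a y' = dy/dx factor whenever we differentiate through y.

Set F(x, y) = (left side) − (right side), so the curve is F = 0. Differentiating each term of F:
  d/dx[xy^4] = 4xy^3·y' + y^4
  d/dx[-14] = 0

Collecting, the y'-free part is the partial derivative in x and the y' coefficient is the partial derivative in y:
  ∂F/∂x = y^4
  ∂F/∂y = 4xy^3

so d/dx[F(x, y(x))] = ∂F/∂x + (∂F/∂y)·y' = 0. Rearranging,
  dy/dx = -(∂F/∂x)/(∂F/∂y) = -(y^4)/(4xy^3) = -y/(4x)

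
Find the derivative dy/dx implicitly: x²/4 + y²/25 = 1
Differentiate the relation implicitly: treat y = y(x) and apply the chain rule, so every y-derivative picks up a y' = dy/dx factor.

With everything moved to the left-hand side, differentiate term by term:
  d/dx[x^2/4] = x/2
  d/dx[y^2/25] = 2y·y'/25
  d/dx[-1] = 0

Separating the contributions that come from x directly and those that come through y:
  without y':      x/2
  multiplying y':  2y/25

so (x/2) + (2y/25)·y' = 0, and therefore
  dy/dx = -(x/2)/(2y/25) = -25x/(4y)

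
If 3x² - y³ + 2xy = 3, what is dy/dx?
Apply d/dx to both sides, remembering that y depends on x. Each occurrence of y therefore brings in a y' = dy/dx via the chain rule.

With F(x, y) equal to the left-hand side minus the right, differentiate F term by term:
  d/dx[3x^2] = 6x
  d/dx[2xy] = 2x·y' + 2y
  d/dx[-y^3] = -3y^2·y'
  d/dx[-3] = 0
Adding these up, d/dx[F] = 0 becomes
  (6x + 2y) + (2x - 3y^2)·y' = 0,
so isolating y',
  dy/dx = -(6x + 2y)/(2x - 3y^2) = 2(-3x - y)/(2x - 3y^2)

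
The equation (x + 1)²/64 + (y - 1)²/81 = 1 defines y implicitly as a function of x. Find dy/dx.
Take d/dx of both sides. Since y is implicitly a function of x, the chain rule attaches a y' = dy/dx factor whenever we differentiate through y.

Set F(x, y) = (left side) − (right side), so the curve is F = 0. Differentiating each term of F:
  d/dx[(x + 1)^2/64] = x/32 + 1/32
  d/dx[(y - 1)^2/81] = 2·y'(y - 1)/81
  d/dx[-1] = 0

Collecting, the y'-free part is the partial derivative in x and the y' coefficient is the partial derivative in y:
  ∂F/∂x = x/32 + 1/32
  ∂F/∂y = 2y/81 - 2/81

so d/dx[F(x, y(x))] = ∂F/∂x + (∂F/∂y)·y' = 0. Rearranging,
  dy/dx = -(∂F/∂x)/(∂F/∂y) = -(x/32 + 1/32)/(2y/81 - 2/81)
        = -((x + 1)/32)/(2(y - 1)/81) = 81(-x - 1)/(64(y - 1))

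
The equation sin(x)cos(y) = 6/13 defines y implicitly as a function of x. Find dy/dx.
Differentiate both sides with respect to x, treating y as y(x). By the chain rule, any term containing y contributes a factor of y' = dy/dx when we differentiate it.

Move every term to one side and write the relation as F(x, y) = 0. Term by term,
  d/dx[sin(x)·cos(y)] = -y'·sin(x)·sin(y) + cos(x)·cos(y)
  d/dx[-6/13] = 0

The pieces without y' make up ∂F/∂x and the coefficient of y' is ∂F/∂y:
  ∂F/∂x = cos(x)·cos(y),
  ∂F/∂y = -sin(x)·sin(y).

Since d/dx[F] = ∂F/∂x + (∂F/∂y)·y' = 0, solve for y':
  (∂F/∂y)·y' = -∂F/∂x
  dy/dx = -(∂F/∂x)/(∂F/∂y) = -(cos(x)·cos(y))/(-sin(x)·sin(y)) = 1/(tan(x)·tan(y))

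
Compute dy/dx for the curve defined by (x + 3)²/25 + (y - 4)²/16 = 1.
Apply d/dx to both sides, remembering that y depends on x. Each occurrence of y therefore brings in a y' = dy/dx via the chain rule.

With F(x, y) equal to the left-hand side minus the right, differentiate F term by term:
  d/dx[(x + 3)^2/25] = 2x/25 + 6/25
  d/dx[(y - 4)^2/16] = y'(y - 4)/8
  d/dx[-1] = 0
Adding these up, d/dx[F] = 0 becomes
  (2x/25 + 6/25) + (y/8 - 1/2)·y' = 0,
so isolating y',
  dy/dx = -(2x/25 + 6/25)/(y/8 - 1/2)
        = -(2(x + 3)/25)/((y - 4)/8) = 16(-x - 3)/(25(y - 4))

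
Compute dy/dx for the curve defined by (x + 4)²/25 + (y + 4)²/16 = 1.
Apply d/dx to both sides, remembering that y depends on x. Each occurrence of y therefore brings in a y' = dy/dx via the chain rule.

With F(x, y) equal to the left-hand side minus the right, differentiate F term by term:
  d/dx[(x + 4)^2/25] = 2x/25 + 8/25
  d/dx[(y + 4)^2/16] = y'(y + 4)/8
  d/dx[-1] = 0
Adding these up, d/dx[F] = 0 becomes
  (2x/25 + 8/25) + (y/8 + 1/2)·y' = 0,
so isolating y',
  dy/dx = -(2x/25 + 8/25)/(y/8 + 1/2)
        = -(2(x + 4)/25)/((y + 4)/8) = 16(-x - 4)/(25(y + 4))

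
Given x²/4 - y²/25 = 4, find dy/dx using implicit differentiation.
Differentiate both sides with respect to x, treating y as y(x). By the chain rule, any term containing y contributes a factor of y' = dy/dx when we differentiate it.

Move every term to one side and write the relation as F(x, y) = 0. Term by term,
  d/dx[x^2/4] = x/2
  d/dx[-y^2/25] = -2y·y'/25
  d/dx[-4] = 0

The pieces without y' make up ∂F/∂x and the coefficient of y' is ∂F/∂y:
  ∂F/∂x = x/2,
  ∂F/∂y = -2y/25.

Since d/dx[F] = ∂F/∂x + (∂F/∂y)·y' = 0, solve for y':
  (∂F/∂y)·y' = -∂F/∂x
  dy/dx = -(∂F/∂x)/(∂F/∂y) = -(x/2)/(-2y/25) = 25x/(4y)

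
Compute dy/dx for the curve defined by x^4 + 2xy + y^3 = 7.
Differentiate both sides with respect to x, treating y as y(x). By the chain rule, any term containing y contributes a factor of y' = dy/dx when we differentiate it.

Move every term to one side and write the relation as F(x, y) = 0. Term by term,
  d/dx[x^4] = 4x^3
  d/dx[2xy] = 2x·y' + 2y
  d/dx[y^3] = 3y^2·y'
  d/dx[-7] = 0

The pieces without y' make up ∂F/∂x and the coefficient of y' is ∂F/∂y:
  ∂F/∂x = 4x^3 + 2y,
  ∂F/∂y = 2x + 3y^2.

Since d/dx[F] = ∂F/∂x + (∂F/∂y)·y' = 0, solve for y':
  (∂F/∂y)·y' = -∂F/∂x
  dy/dx = -(∂F/∂x)/(∂F/∂y) = -(4x^3 + 2y)/(2x + 3y^2) = 2(-2x^3 - y)/(2x + 3y^2)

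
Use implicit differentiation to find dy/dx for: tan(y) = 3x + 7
Differentiate the relation implicitly: treat y = y(x) and apply the chain rule, so every y-derivative picks up a y' = dy/dx factor.

With everything moved to the left-hand side, differentiate term by term:
  d/dx[-3x] = -3
  d/dx[tan(y)] = y'(tan(y)^2 + 1)
  d/dx[-7] = 0

Separating the contributions that come from x directly and those that come through y:
  without y':      -3
  multiplying y':  tan(y)^2 + 1

so (-3) + (tan(y)^2 + 1)·y' = 0, and therefore
  dy/dx = -(-3)/(tan(y)^2 + 1) = 3cos(y)^2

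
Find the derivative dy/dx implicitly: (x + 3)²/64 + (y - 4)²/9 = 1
Differentiate both sides with respect to x, treating y as y(x). By the chain rule, any term containing y contributes a factor of y' = dy/dx when we differentiate it.

Move every term to one side and write the relation as F(x, y) = 0. Term by term,
  d/dx[(x + 3)^2/64] = x/32 + 3/32
  d/dx[(y - 4)^2/9] = 2·y'(y - 4)/9
  d/dx[-1] = 0

The pieces without y' make up ∂F/∂x and the coefficient of y' is ∂F/∂y:
  ∂F/∂x = x/32 + 3/32,
  ∂F/∂y = 2y/9 - 8/9.

Since d/dx[F] = ∂F/∂x + (∂F/∂y)·y' = 0, solve for y':
  (∂F/∂y)·y' = -∂F/∂x
  dy/dx = -(∂F/∂x)/(∂F/∂y) = -(x/32 + 3/32)/(2y/9 - 8/9)
        = -((x + 3)/32)/(2(y - 4)/9) = 9(-x - 3)/(64(y - 4))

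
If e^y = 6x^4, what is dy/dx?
Take d/dx of both sides. Since y is implicitly a function of x, the chain rule attaches a y' = dy/dx factor whenever we differentiate through y.

Set F(x, y) = (left side) − (right side), so the curve is F = 0. Differentiating each term of F:
  d/dx[-6x^4] = -24x^3
  d/dx[e^(y)] = y'·e^(y)

Collecting, the y'-free part is the partial derivative in x and the y' coefficient is the partial derivative in y:
  ∂F/∂x = -24x^3
  ∂F/∂y = e^(y)

so d/dx[F(x, y(x))] = ∂F/∂x + (∂F/∂y)·y' = 0. Rearranging,
  dy/dx = -(∂F/∂x)/(∂F/∂y) = -(-24x^3)/(e^(y)) = 24x^3e^(-y)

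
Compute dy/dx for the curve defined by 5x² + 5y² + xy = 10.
Apply d/dx to both sides, remembering that y depends on x. Each occurrence of y therefore brings in a y' = dy/dx via the chain rule.

With F(x, y) equal to the left-hand side minus the right, differentiate F term by term:
  d/dx[5x^2] = 10x
  d/dx[xy] = x·y' + y
  d/dx[5y^2] = 10y·y'
  d/dx[-10] = 0
Adding these up, d/dx[F] = 0 becomes
  (10x + y) + (x + 10y)·y' = 0,
so isolating y',
  dy/dx = -(10x + y)/(x + 10y) = (-10x - y)/(x + 10y)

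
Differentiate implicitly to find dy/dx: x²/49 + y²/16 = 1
Apply d/dx to both sides, remembering that y depends on x. Each occurrence of y therefore brings in a y' = dy/dx via the chain rule.

With F(x, y) equal to the left-hand side minus the right, differentiate F term by term:
  d/dx[x^2/49] = 2x/49
  d/dx[y^2/16] = y·y'/8
  d/dx[-1] = 0
Adding these up, d/dx[F] = 0 becomes
  (2x/49) + (y/8)·y' = 0,
so isolating y',
  dy/dx = -(2x/49)/(y/8) = -16x/(49y)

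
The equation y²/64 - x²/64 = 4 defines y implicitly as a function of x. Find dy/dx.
Take d/dx of both sides. Since y is implicitly a function of x, the chain rule attaches a y' = dy/dx factor whenever we differentiate through y.

Set F(x, y) = (left side) − (right side), so the curve is F = 0. Differentiating each term of F:
  d/dx[-x^2/64] = -x/32
  d/dx[y^2/64] = y·y'/32
  d/dx[-4] = 0

Collecting, the y'-free part is the partial derivative in x and the y' coefficient is the partial derivative in y:
  ∂F/∂x = -x/32
  ∂F/∂y = y/32

so d/dx[F(x, y(x))] = ∂F/∂x + (∂F/∂y)·y' = 0. Rearranging,
  dy/dx = -(∂F/∂x)/(∂F/∂y) = -(-x/32)/(y/32) = x/y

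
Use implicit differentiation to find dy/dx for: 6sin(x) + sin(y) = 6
Differentiate the relation implicitly: treat y = y(x) and apply the chain rule, so every y-derivative picks up a y' = dy/dx factor.

With everything moved to the left-hand side, differentiate term by term:
  d/dx[6sin(x)] = 6cos(x)
  d/dx[sin(y)] = y'·cos(y)
  d/dx[-6] = 0

Separating the contributions that come from x directly and those that come through y:
  without y':      6cos(x)
  multiplying y':  cos(y)

so (6cos(x)) + (cos(y))·y' = 0, and therefore
  dy/dx = -(6cos(x))/(cos(y)) = -6cos(x)/cos(y)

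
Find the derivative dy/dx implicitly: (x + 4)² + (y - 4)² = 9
Differentiate the relation implicitly: treat y = y(x) and apply the chain rule, so every y-derivative picks up a y' = dy/dx factor.

With everything moved to the left-hand side, differentiate term by term:
  d/dx[(x + 4)^2] = 2x + 8
  d/dx[(y - 4)^2] = 2·y'(y - 4)
  d/dx[-9] = 0

Separating the contributions that come from x directly and those that come through y:
  without y':      2x + 8
  multiplying y':  2y - 8

so (2x + 8) + (2y - 8)·y' = 0, and therefore
  dy/dx = -(2x + 8)/(2y - 8) = (-x - 4)/(y - 4)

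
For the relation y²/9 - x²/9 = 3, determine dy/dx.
Apply d/dx to both sides, remembering that y depends on x. Each occurrence of y therefore brings in a y' = dy/dx via the chain rule.

With F(x, y) equal to the left-hand side minus the right, differentiate F term by term:
  d/dx[-x^2/9] = -2x/9
  d/dx[y^2/9] = 2y·y'/9
  d/dx[-3] = 0
Adding these up, d/dx[F] = 0 becomes
  (-2x/9) + (2y/9)·y' = 0,
so isolating y',
  dy/dx = -(-2x/9)/(2y/9) = x/y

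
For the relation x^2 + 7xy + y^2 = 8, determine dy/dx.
Differentiate the relation implicitly: treat y = y(x) and apply the chain rule, so every y-derivative picks up a y' = dy/dx factor.

With everything moved to the left-hand side, differentiate term by term:
  d/dx[x^2] = 2x
  d/dx[7xy] = 7x·y' + 7y
  d/dx[y^2] = 2y·y'
  d/dx[-8] = 0

Separating the contributions that come from x directly and those that come through y:
  without y':      2x + 7y
  multiplying y':  7x + 2y

so (2x + 7y) + (7x + 2y)·y' = 0, and therefore
  dy/dx = -(2x + 7y)/(7x + 2y) = (-2x - 7y)/(7x + 2y)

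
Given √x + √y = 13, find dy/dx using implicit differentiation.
Take d/dx of both sides. Since y is implicitly a function of x, the chain rule attaches a y' = dy/dx factor whenever we differentiate through y.

Set F(x, y) = (left side) − (right side), so the curve is F = 0. Differentiating each term of F:
  d/dx[√(x)] = 1/(2√(x))
  d/dx[√(y)] = y'/(2√(y))
  d/dx[-13] = 0

Collecting, the y'-free part is the partial derivative in x and the y' coefficient is the partial derivative in y:
  ∂F/∂x = 1/(2√(x))
  ∂F/∂y = 1/(2√(y))

so d/dx[F(x, y(x))] = ∂F/∂x + (∂F/∂y)·y' = 0. Rearranging,
  dy/dx = -(∂F/∂x)/(∂F/∂y) = -(1/(2√(x)))/(1/(2√(y))) = -√(y)/√(x)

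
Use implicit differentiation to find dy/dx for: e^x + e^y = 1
Apply d/dx to both sides, remembering that y depends on x. Each occurrence of y therefore brings in a y' = dy/dx via the chain rule.

With F(x, y) equal to the left-hand side minus the right, differentiate F term by term:
  d/dx[e^(x)] = e^(x)
  d/dx[e^(y)] = y'·e^(y)
  d/dx[-1] = 0
Adding these up, d/dx[F] = 0 becomes
  (e^(x)) + (e^(y))·y' = 0,
so isolating y',
  dy/dx = -(e^(x))/(e^(y)) = -e^(x - y)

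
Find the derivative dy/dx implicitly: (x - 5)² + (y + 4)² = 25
Take d/dx of both sides. Since y is implicitly a function of x, the chain rule attaches a y' = dy/dx factor whenever we differentiate through y.

Set F(x, y) = (left side) − (right side), so the curve is F = 0. Differentiating each term of F:
  d/dx[(x - 5)^2] = 2x - 10
  d/dx[(y + 4)^2] = 2·y'(y + 4)
  d/dx[-25] = 0

Collecting, the y'-free part is the partial derivative in x and the y' coefficient is the partial derivative in y:
  ∂F/∂x = 2x - 10
  ∂F/∂y = 2y + 8

so d/dx[F(x, y(x))] = ∂F/∂x + (∂F/∂y)·y' = 0. Rearranging,
  dy/dx = -(∂F/∂x)/(∂F/∂y) = -(2x - 10)/(2y + 8) = (5 - x)/(y + 4)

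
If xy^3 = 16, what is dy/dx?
Differentiate both sides with respect to x, treating y as y(x). By the chain rule, any term containing y contributes a factor of y' = dy/dx when we differentiate it.

Move every term to one side and write the relation as F(x, y) = 0. Term by term,
  d/dx[xy^3] = 3xy^2·y' + y^3
  d/dx[-16] = 0

The pieces without y' make up ∂F/∂x and the coefficient of y' is ∂F/∂y:
  ∂F/∂x = y^3,
  ∂F/∂y = 3xy^2.

Since d/dx[F] = ∂F/∂x + (∂F/∂y)·y' = 0, solve for y':
  (∂F/∂y)·y' = -∂F/∂x
  dy/dx = -(∂F/∂x)/(∂F/∂y) = -(y^3)/(3xy^2) = -y/(3x)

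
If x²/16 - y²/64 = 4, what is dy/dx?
Differentiate both sides with respect to x, treating y as y(x). By the chain rule, any term containing y contributes a factor of y' = dy/dx when we differentiate it.

Move every term to one side and write the relation as F(x, y) = 0. Term by term,
  d/dx[x^2/16] = x/8
  d/dx[-y^2/64] = -y·y'/32
  d/dx[-4] = 0

The pieces without y' make up ∂F/∂x and the coefficient of y' is ∂F/∂y:
  ∂F/∂x = x/8,
  ∂F/∂y = -y/32.

Since d/dx[F] = ∂F/∂x + (∂F/∂y)·y' = 0, solve for y':
  (∂F/∂y)·y' = -∂F/∂x
  dy/dx = -(∂F/∂x)/(∂F/∂y) = -(x/8)/(-y/32) = 4x/y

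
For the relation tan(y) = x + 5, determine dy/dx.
Take d/dx of both sides. Since y is implicitly a function of x, the chain rule attaches a y' = dy/dx factor whenever we differentiate through y.

Set F(x, y) = (left side) − (right side), so the curve is F = 0. Differentiating each term of F:
  d/dx[-x] = -1
  d/dx[tan(y)] = y'(tan(y)^2 + 1)
  d/dx[-5] = 0

Collecting, the y'-free part is the partial derivative in x and the y' coefficient is the partial derivative in y:
  ∂F/∂x = -1
  ∂F/∂y = tan(y)^2 + 1

so d/dx[F(x, y(x))] = ∂F/∂x + (∂F/∂y)·y' = 0. Rearranging,
  dy/dx = -(∂F/∂x)/(∂F/∂y) = -(-1)/(tan(y)^2 + 1) = cos(y)^2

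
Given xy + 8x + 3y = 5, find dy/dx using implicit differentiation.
Differentiate the relation implicitly: treat y = y(x) and apply the chain rule, so every y-derivative picks up a y' = dy/dx factor.

With everything moved to the left-hand side, differentiate term by term:
  d/dx[xy] = x·y' + y
  d/dx[8x] = 8
  d/dx[3y] = 3·y'
  d/dx[-5] = 0

Separating the contributions that come from x directly and those that come through y:
  without y':      y + 8
  multiplying y':  x + 3

so (y + 8) + (x + 3)·y' = 0, and therefore
  dy/dx = -(y + 8)/(x + 3) = (-y - 8)/(x + 3)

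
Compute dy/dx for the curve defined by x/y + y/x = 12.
Apply d/dx to both sides, remembering that y depends on x. Each occurrence of y therefore brings in a y' = dy/dx via the chain rule.

With F(x, y) equal to the left-hand side minus the right, differentiate F term by term:
  d/dx[x/y] = -x·y'/y^2 + 1/y
  d/dx[y/x] = y'/x - y/x^2
  d/dx[-12] = 0
Adding these up, d/dx[F] = 0 becomes
  (1/y - y/x^2) + (-x/y^2 + 1/x)·y' = 0,
so isolating y',
  dy/dx = -(1/y - y/x^2)/(-x/y^2 + 1/x)
        = -((x - y)(x + y)/(x^2y))/(-(x - y)(x + y)/(xy^2)) = y/x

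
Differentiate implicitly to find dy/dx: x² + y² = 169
Apply d/dx to both sides, remembering that y depends on x. Each occurrence of y therefore brings in a y' = dy/dx via the chain rule.

With F(x, y) equal to the left-hand side minus the right, differentiate F term by term:
  d/dx[x^2] = 2x
  d/dx[y^2] = 2y·y'
  d/dx[-169] = 0
Adding these up, d/dx[F] = 0 becomes
  (2x) + (2y)·y' = 0,
so isolating y',
  dy/dx = -(2x)/(2y) = -x/y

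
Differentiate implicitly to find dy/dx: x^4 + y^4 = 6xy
Differentiate both sides with respect to x, treating y as y(x). By the chain rule, any term containing y contributes a factor of y' = dy/dx when we differentiate it.

Move every term to one side and write the relation as F(x, y) = 0. Term by term,
  d/dx[x^4] = 4x^3
  d/dx[-6xy] = -6x·y' - 6y
  d/dx[y^4] = 4y^3·y'

The pieces without y' make up ∂F/∂x and the coefficient of y' is ∂F/∂y:
  ∂F/∂x = 4x^3 - 6y,
  ∂F/∂y = -6x + 4y^3.

Since d/dx[F] = ∂F/∂x + (∂F/∂y)·y' = 0, solve for y':
  (∂F/∂y)·y' = -∂F/∂x
  dy/dx = -(∂F/∂x)/(∂F/∂y) = -(4x^3 - 6y)/(-6x + 4y^3) = (2x^3 - 3y)/(3x - 2y^3)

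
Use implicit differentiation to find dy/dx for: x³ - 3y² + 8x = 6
Differentiate the relation implicitly: treat y = y(x) and apply the chain rule, so every y-derivative picks up a y' = dy/dx factor.

With everything moved to the left-hand side, differentiate term by term:
  d/dx[x^3] = 3x^2
  d/dx[8x] = 8
  d/dx[-3y^2] = -6y·y'
  d/dx[-6] = 0

Separating the contributions that come from x directly and those that come through y:
  without y':      3x^2 + 8
  multiplying y':  -6y

so (3x^2 + 8) + (-6y)·y' = 0, and therefore
  dy/dx = -(3x^2 + 8)/(-6y) = (3x^2 + 8)/(6y)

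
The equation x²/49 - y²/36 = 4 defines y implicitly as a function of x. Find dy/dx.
Differentiate both sides with respect to x, treating y as y(x). By the chain rule, any term containing y contributes a factor of y' = dy/dx when we differentiate it.

Move every term to one side and write the relation as F(x, y) = 0. Term by term,
  d/dx[x^2/49] = 2x/49
  d/dx[-y^2/36] = -y·y'/18
  d/dx[-4] = 0

The pieces without y' make up ∂F/∂x and the coefficient of y' is ∂F/∂y:
  ∂F/∂x = 2x/49,
  ∂F/∂y = -y/18.

Since d/dx[F] = ∂F/∂x + (∂F/∂y)·y' = 0, solve for y':
  (∂F/∂y)·y' = -∂F/∂x
  dy/dx = -(∂F/∂x)/(∂F/∂y) = -(2x/49)/(-y/18) = 36x/(49y)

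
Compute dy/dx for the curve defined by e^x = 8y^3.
Differentiate the relation implicitly: treat y = y(x) and apply the chain rule, so every y-derivative picks up a y' = dy/dx factor.

With everything moved to the left-hand side, differentiate term by term:
  d/dx[-8y^3] = -24y^2·y'
  d/dx[e^(x)] = e^(x)

Separating the contributions that come from x directly and those that come through y:
  without y':      e^(x)
  multiplying y':  -24y^2

so (e^(x)) + (-24y^2)·y' = 0, and therefore
  dy/dx = -(e^(x))/(-24y^2) = e^(x)/(24y^2)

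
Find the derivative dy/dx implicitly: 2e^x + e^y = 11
Differentiate both sides with respect to x, treating y as y(x). By the chain rule, any term containing y contributes a factor of y' = dy/dx when we differentiate it.

Move every term to one side and write the relation as F(x, y) = 0. Term by term,
  d/dx[2e^(x)] = 2e^(x)
  d/dx[e^(y)] = y'·e^(y)
  d/dx[-11] = 0

The pieces without y' make up ∂F/∂x and the coefficient of y' is ∂F/∂y:
  ∂F/∂x = 2e^(x),
  ∂F/∂y = e^(y).

Since d/dx[F] = ∂F/∂x + (∂F/∂y)·y' = 0, solve for y':
  (∂F/∂y)·y' = -∂F/∂x
  dy/dx = -(∂F/∂x)/(∂F/∂y) = -(2e^(x))/(e^(y)) = -2e^(x - y)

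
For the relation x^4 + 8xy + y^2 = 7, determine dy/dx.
Differentiate both sides with respect to x, treating y as y(x). By the chain rule, any term containing y contributes a factor of y' = dy/dx when we differentiate it.

Move every term to one side and write the relation as F(x, y) = 0. Term by term,
  d/dx[x^4] = 4x^3
  d/dx[8xy] = 8x·y' + 8y
  d/dx[y^2] = 2y·y'
  d/dx[-7] = 0

The pieces without y' make up ∂F/∂x and the coefficient of y' is ∂F/∂y:
  ∂F/∂x = 4x^3 + 8y,
  ∂F/∂y = 8x + 2y.

Since d/dx[F] = ∂F/∂x + (∂F/∂y)·y' = 0, solve for y':
  (∂F/∂y)·y' = -∂F/∂x
  dy/dx = -(∂F/∂x)/(∂F/∂y) = -(4x^3 + 8y)/(8x + 2y) = 2(-x^3 - 2y)/(4x + y)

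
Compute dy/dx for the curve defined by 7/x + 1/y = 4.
Differentiate both sides with respect to x, treating y as y(x). By the chain rule, any term containing y contributes a factor of y' = dy/dx when we differentiate it.

Move every term to one side and write the relation as F(x, y) = 0. Term by term,
  d/dx[1/y] = -y'/y^2
  d/dx[7/x] = -7/x^2
  d/dx[-4] = 0

The pieces without y' make up ∂F/∂x and the coefficient of y' is ∂F/∂y:
  ∂F/∂x = -7/x^2,
  ∂F/∂y = -1/y^2.

Since d/dx[F] = ∂F/∂x + (∂F/∂y)·y' = 0, solve for y':
  (∂F/∂y)·y' = -∂F/∂x
  dy/dx = -(∂F/∂x)/(∂F/∂y) = -(-7/x^2)/(-1/y^2) = -7y^2/x^2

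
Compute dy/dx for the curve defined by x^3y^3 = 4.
Apply d/dx to both sides, remembering that y depends on x. Each occurrence of y therefore brings in a y' = dy/dx via the chain rule.

With F(x, y) equal to the left-hand side minus the right, differentiate F term by term:
  d/dx[x^3y^3] = 3x^3y^2·y' + 3x^2y^3
  d/dx[-4] = 0
Adding these up, d/dx[F] = 0 becomes
  (3x^2y^3) + (3x^3y^2)·y' = 0,
so isolating y',
  dy/dx = -(3x^2y^3)/(3x^3y^2) = -y/x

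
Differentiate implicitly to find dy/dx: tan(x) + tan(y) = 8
Take d/dx of both sides. Since y is implicitly a function of x, the chain rule attaches a y' = dy/dx factor whenever we differentiate through y.

Set F(x, y) = (left side) − (right side), so the curve is F = 0. Differentiating each term of F:
  d/dx[tan(x)] = tan(x)^2 + 1
  d/dx[tan(y)] = y'(tan(y)^2 + 1)
  d/dx[-8] = 0

Collecting, the y'-free part is the partial derivative in x and the y' coefficient is the partial derivative in y:
  ∂F/∂x = tan(x)^2 + 1
  ∂F/∂y = tan(y)^2 + 1

so d/dx[F(x, y(x))] = ∂F/∂x + (∂F/∂y)·y' = 0. Rearranging,
  dy/dx = -(∂F/∂x)/(∂F/∂y) = -(tan(x)^2 + 1)/(tan(y)^2 + 1) = -cos(y)^2/cos(x)^2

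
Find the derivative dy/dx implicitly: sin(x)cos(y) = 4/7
Apply d/dx to both sides, remembering that y depends on x. Each occurrence of y therefore brings in a y' = dy/dx via the chain rule.

With F(x, y) equal to the left-hand side minus the right, differentiate F term by term:
  d/dx[sin(x)·cos(y)] = -y'·sin(x)·sin(y) + cos(x)·cos(y)
  d/dx[-4/7] = 0
Adding these up, d/dx[F] = 0 becomes
  (cos(x)·cos(y)) + (-sin(x)·sin(y))·y' = 0,
so isolating y',
  dy/dx = -(cos(x)·cos(y))/(-sin(x)·sin(y)) = 1/(tan(x)·tan(y))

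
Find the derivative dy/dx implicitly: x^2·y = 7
Apply d/dx to both sides, remembering that y depends on x. Each occurrence of y therefore brings in a y' = dy/dx via the chain rule.

With F(x, y) equal to the left-hand side minus the right, differentiate F term by term:
  d/dx[x^2y] = x^2·y' + 2xy
  d/dx[-7] = 0
Adding these up, d/dx[F] = 0 becomes
  (2xy) + (x^2)·y' = 0,
so isolating y',
  dy/dx = -(2xy)/(x^2) = -2y/x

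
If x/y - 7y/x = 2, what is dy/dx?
Apply d/dx to both sides, remembering that y depends on x. Each occurrence of y therefore brings in a y' = dy/dx via the chain rule.

With F(x, y) equal to the left-hand side minus the right, differentiate F term by term:
  d/dx[x/y] = -x·y'/y^2 + 1/y
  d/dx[-7y/x] = -7·y'/x + 7y/x^2
  d/dx[-2] = 0
Adding these up, d/dx[F] = 0 becomes
  (1/y + 7y/x^2) + (-x/y^2 - 7/x)·y' = 0,
so isolating y',
  dy/dx = -(1/y + 7y/x^2)/(-x/y^2 - 7/x)
        = -((x^2 + 7y^2)/(x^2y))/(-(x^2 + 7y^2)/(xy^2)) = y/x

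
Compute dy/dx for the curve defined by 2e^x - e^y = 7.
Differentiate the relation implicitly: treat y = y(x) and apply the chain rule, so every y-derivative picks up a y' = dy/dx factor.

With everything moved to the left-hand side, differentiate term by term:
  d/dx[2e^(x)] = 2e^(x)
  d/dx[-e^(y)] = -y'·e^(y)
  d/dx[-7] = 0

Separating the contributions that come from x directly and those that come through y:
  without y':      2e^(x)
  multiplying y':  -e^(y)

so (2e^(x)) + (-e^(y))·y' = 0, and therefore
  dy/dx = -(2e^(x))/(-e^(y)) = 2e^(x - y)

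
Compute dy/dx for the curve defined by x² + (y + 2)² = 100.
Differentiate the relation implicitly: treat y = y(x) and apply the chain rule, so every y-derivative picks up a y' = dy/dx factor.

With everything moved to the left-hand side, differentiate term by term:
  d/dx[x^2] = 2x
  d/dx[(y + 2)^2] = 2·y'(y + 2)
  d/dx[-100] = 0

Separating the contributions that come from x directly and those that come through y:
  without y':      2x
  multiplying y':  2y + 4

so (2x) + (2y + 4)·y' = 0, and therefore
  dy/dx = -(2x)/(2y + 4) = -x/(y + 2)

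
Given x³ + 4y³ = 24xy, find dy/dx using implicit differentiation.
Differentiate both sides with respect to x, treating y as y(x). By the chain rule, any term containing y contributes a factor of y' = dy/dx when we differentiate it.

Move every term to one side and write the relation as F(x, y) = 0. Term by term,
  d/dx[x^3] = 3x^2
  d/dx[-24xy] = -24x·y' - 24y
  d/dx[4y^3] = 12y^2·y'

The pieces without y' make up ∂F/∂x and the coefficient of y' is ∂F/∂y:
  ∂F/∂x = 3x^2 - 24y,
  ∂F/∂y = -24x + 12y^2.

Since d/dx[F] = ∂F/∂x + (∂F/∂y)·y' = 0, solve for y':
  (∂F/∂y)·y' = -∂F/∂x
  dy/dx = -(∂F/∂x)/(∂F/∂y) = -(3x^2 - 24y)/(-24x + 12y^2) = (x^2 - 8y)/(4(2x - y^2))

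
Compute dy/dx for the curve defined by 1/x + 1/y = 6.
Differentiate both sides with respect to x, treating y as y(x). By the chain rule, any term containing y contributes a factor of y' = dy/dx when we differentiate it.

Move every term to one side and write the relation as F(x, y) = 0. Term by term,
  d/dx[1/y] = -y'/y^2
  d/dx[1/x] = -1/x^2
  d/dx[-6] = 0

The pieces without y' make up ∂F/∂x and the coefficient of y' is ∂F/∂y:
  ∂F/∂x = -1/x^2,
  ∂F/∂y = -1/y^2.

Since d/dx[F] = ∂F/∂x + (∂F/∂y)·y' = 0, solve for y':
  (∂F/∂y)·y' = -∂F/∂x
  dy/dx = -(∂F/∂x)/(∂F/∂y) = -(-1/x^2)/(-1/y^2) = -y^2/x^2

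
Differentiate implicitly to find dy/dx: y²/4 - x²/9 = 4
Take d/dx of both sides. Since y is implicitly a function of x, the chain rule attaches a y' = dy/dx factor whenever we differentiate through y.

Set F(x, y) = (left side) − (right side), so the curve is F = 0. Differentiating each term of F:
  d/dx[-x^2/9] = -2x/9
  d/dx[y^2/4] = y·y'/2
  d/dx[-4] = 0

Collecting, the y'-free part is the partial derivative in x and the y' coefficient is the partial derivative in y:
  ∂F/∂x = -2x/9
  ∂F/∂y = y/2

so d/dx[F(x, y(x))] = ∂F/∂x + (∂F/∂y)·y' = 0. Rearranging,
  dy/dx = -(∂F/∂x)/(∂F/∂y) = -(-2x/9)/(y/2) = 4x/(9y)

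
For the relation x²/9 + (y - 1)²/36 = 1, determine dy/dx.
Differentiate both sides with respect to x, treating y as y(x). By the chain rule, any term containing y contributes a factor of y' = dy/dx when we differentiate it.

Move every term to one side and write the relation as F(x, y) = 0. Term by term,
  d/dx[x^2/9] = 2x/9
  d/dx[(y - 1)^2/36] = y'(y - 1)/18
  d/dx[-1] = 0

The pieces without y' make up ∂F/∂x and the coefficient of y' is ∂F/∂y:
  ∂F/∂x = 2x/9,
  ∂F/∂y = y/18 - 1/18.

Since d/dx[F] = ∂F/∂x + (∂F/∂y)·y' = 0, solve for y':
  (∂F/∂y)·y' = -∂F/∂x
  dy/dx = -(∂F/∂x)/(∂F/∂y) = -(2x/9)/(y/18 - 1/18)
        = -(2x/9)/((y - 1)/18) = -4x/(y - 1)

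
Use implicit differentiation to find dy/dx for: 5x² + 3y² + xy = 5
Differentiate the relation implicitly: treat y = y(x) and apply the chain rule, so every y-derivative picks up a y' = dy/dx factor.

With everything moved to the left-hand side, differentiate term by term:
  d/dx[5x^2] = 10x
  d/dx[xy] = x·y' + y
  d/dx[3y^2] = 6y·y'
  d/dx[-5] = 0

Separating the contributions that come from x directly and those that come through y:
  without y':      10x + y
  multiplying y':  x + 6y

so (10x + y) + (x + 6y)·y' = 0, and therefore
  dy/dx = -(10x + y)/(x + 6y) = (-10x - y)/(x + 6y)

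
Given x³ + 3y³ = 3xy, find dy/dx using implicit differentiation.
Differentiate both sides with respect to x, treating y as y(x). By the chain rule, any term containing y contributes a factor of y' = dy/dx when we differentiate it.

Move every term to one side and write the relation as F(x, y) = 0. Term by term,
  d/dx[x^3] = 3x^2
  d/dx[-3xy] = -3x·y' - 3y
  d/dx[3y^3] = 9y^2·y'

The pieces without y' make up ∂F/∂x and the coefficient of y' is ∂F/∂y:
  ∂F/∂x = 3x^2 - 3y,
  ∂F/∂y = -3x + 9y^2.

Since d/dx[F] = ∂F/∂x + (∂F/∂y)·y' = 0, solve for y':
  (∂F/∂y)·y' = -∂F/∂x
  dy/dx = -(∂F/∂x)/(∂F/∂y) = -(3x^2 - 3y)/(-3x + 9y^2) = (x^2 - y)/(x - 3y^2)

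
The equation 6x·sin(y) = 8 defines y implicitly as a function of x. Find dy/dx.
Take d/dx of both sides. Since y is implicitly a function of x, the chain rule attaches a y' = dy/dx factor whenever we differentiate through y.

Set F(x, y) = (left side) − (right side), so the curve is F = 0. Differentiating each term of F:
  d/dx[6x·sin(y)] = 6x·y'·cos(y) + 6sin(y)
  d/dx[-8] = 0

Collecting, the y'-free part is the partial derivative in x and the y' coefficient is the partial derivative in y:
  ∂F/∂x = 6sin(y)
  ∂F/∂y = 6x·cos(y)

so d/dx[F(x, y(x))] = ∂F/∂x + (∂F/∂y)·y' = 0. Rearranging,
  dy/dx = -(∂F/∂x)/(∂F/∂y) = -(6sin(y))/(6x·cos(y)) = -tan(y)/x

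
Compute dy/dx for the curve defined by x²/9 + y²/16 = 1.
Differentiate the relation implicitly: treat y = y(x) and apply the chain rule, so every y-derivative picks up a y' = dy/dx factor.

With everything moved to the left-hand side, differentiate term by term:
  d/dx[x^2/9] = 2x/9
  d/dx[y^2/16] = y·y'/8
  d/dx[-1] = 0

Separating the contributions that come from x directly and those that come through y:
  without y':      2x/9
  multiplying y':  y/8

so (2x/9) + (y/8)·y' = 0, and therefore
  dy/dx = -(2x/9)/(y/8) = -16x/(9y)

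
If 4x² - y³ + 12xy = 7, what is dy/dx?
Take d/dx of both sides. Since y is implicitly a function of x, the chain rule attaches a y' = dy/dx factor whenever we differentiate through y.

Set F(x, y) = (left side) − (right side), so the curve is F = 0. Differentiating each term of F:
  d/dx[4x^2] = 8x
  d/dx[12xy] = 12x·y' + 12y
  d/dx[-y^3] = -3y^2·y'
  d/dx[-7] = 0

Collecting, the y'-free part is the partial derivative in x and the y' coefficient is the partial derivative in y:
  ∂F/∂x = 8x + 12y
  ∂F/∂y = 12x - 3y^2

so d/dx[F(x, y(x))] = ∂F/∂x + (∂F/∂y)·y' = 0. Rearranging,
  dy/dx = -(∂F/∂x)/(∂F/∂y) = -(8x + 12y)/(12x - 3y^2) = 4(-2x - 3y)/(3(4x - y^2))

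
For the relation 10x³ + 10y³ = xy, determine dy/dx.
Apply d/dx to both sides, remembering that y depends on x. Each occurrence of y therefore brings in a y' = dy/dx via the chain rule.

With F(x, y) equal to the left-hand side minus the right, differentiate F term by term:
  d/dx[10x^3] = 30x^2
  d/dx[-xy] = -x·y' - y
  d/dx[10y^3] = 30y^2·y'
Adding these up, d/dx[F] = 0 becomes
  (30x^2 - y) + (-x + 30y^2)·y' = 0,
so isolating y',
  dy/dx = -(30x^2 - y)/(-x + 30y^2) = (30x^2 - y)/(x - 30y^2)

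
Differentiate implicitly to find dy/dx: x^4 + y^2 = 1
Take d/dx of both sides. Since y is implicitly a function of x, the chain rule attaches a y' = dy/dx factor whenever we differentiate through y.

Set F(x, y) = (left side) − (right side), so the curve is F = 0. Differentiating each term of F:
  d/dx[x^4] = 4x^3
  d/dx[y^2] = 2y·y'
  d/dx[-1] = 0

Collecting, the y'-free part is the partial derivative in x and the y' coefficient is the partial derivative in y:
  ∂F/∂x = 4x^3
  ∂F/∂y = 2y

so d/dx[F(x, y(x))] = ∂F/∂x + (∂F/∂y)·y' = 0. Rearranging,
  dy/dx = -(∂F/∂x)/(∂F/∂y) = -(4x^3)/(2y) = -2x^3/y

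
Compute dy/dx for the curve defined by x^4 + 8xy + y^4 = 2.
Differentiate both sides with respect to x, treating y as y(x). By the chain rule, any term containing y contributes a factor of y' = dy/dx when we differentiate it.

Move every term to one side and write the relation as F(x, y) = 0. Term by term,
  d/dx[x^4] = 4x^3
  d/dx[8xy] = 8x·y' + 8y
  d/dx[y^4] = 4y^3·y'
  d/dx[-2] = 0

The pieces without y' make up ∂F/∂x and the coefficient of y' is ∂F/∂y:
  ∂F/∂x = 4x^3 + 8y,
  ∂F/∂y = 8x + 4y^3.

Since d/dx[F] = ∂F/∂x + (∂F/∂y)·y' = 0, solve for y':
  (∂F/∂y)·y' = -∂F/∂x
  dy/dx = -(∂F/∂x)/(∂F/∂y) = -(4x^3 + 8y)/(8x + 4y^3) = (-x^3 - 2y)/(2x + y^3)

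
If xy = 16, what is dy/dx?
Take d/dx of both sides. Since y is implicitly a function of x, the chain rule attaches a y' = dy/dx factor whenever we differentiate through y.

Set F(x, y) = (left side) − (right side), so the curve is F = 0. Differentiating each term of F:
  d/dx[xy] = x·y' + y
  d/dx[-16] = 0

Collecting, the y'-free part is the partial derivative in x and the y' coefficient is the partial derivative in y:
  ∂F/∂x = y
  ∂F/∂y = x

so d/dx[F(x, y(x))] = ∂F/∂x + (∂F/∂y)·y' = 0. Rearranging,
  dy/dx = -(∂F/∂x)/(∂F/∂y) = -(y)/(x) = -y/x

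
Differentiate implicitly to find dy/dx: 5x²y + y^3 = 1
Differentiate both sides with respect to x, treating y as y(x). By the chain rule, any term containing y contributes a factor of y' = dy/dx when we differentiate it.

Move every term to one side and write the relation as F(x, y) = 0. Term by term,
  d/dx[5x^2y] = 5x^2·y' + 10xy
  d/dx[y^3] = 3y^2·y'
  d/dx[-1] = 0

The pieces without y' make up ∂F/∂x and the coefficient of y' is ∂F/∂y:
  ∂F/∂x = 10xy,
  ∂F/∂y = 5x^2 + 3y^2.

Since d/dx[F] = ∂F/∂x + (∂F/∂y)·y' = 0, solve for y':
  (∂F/∂y)·y' = -∂F/∂x
  dy/dx = -(∂F/∂x)/(∂F/∂y) = -(10xy)/(5x^2 + 3y^2) = -10xy/(5x^2 + 3y^2)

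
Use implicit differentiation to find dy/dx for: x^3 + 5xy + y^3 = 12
Take d/dx of both sides. Since y is implicitly a function of x, the chain rule attaches a y' = dy/dx factor whenever we differentiate through y.

Set F(x, y) = (left side) − (right side), so the curve is F = 0. Differentiating each term of F:
  d/dx[x^3] = 3x^2
  d/dx[5xy] = 5x·y' + 5y
  d/dx[y^3] = 3y^2·y'
  d/dx[-12] = 0

Collecting, the y'-free part is the partial derivative in x and the y' coefficient is the partial derivative in y:
  ∂F/∂x = 3x^2 + 5y
  ∂F/∂y = 5x + 3y^2

so d/dx[F(x, y(x))] = ∂F/∂x + (∂F/∂y)·y' = 0. Rearranging,
  dy/dx = -(∂F/∂x)/(∂F/∂y) = -(3x^2 + 5y)/(5x + 3y^2) = (-3x^2 - 5y)/(5x + 3y^2)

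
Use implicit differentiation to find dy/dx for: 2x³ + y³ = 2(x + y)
Take d/dx of both sides. Since y is implicitly a function of x, the chain rule attaches a y' = dy/dx factor whenever we differentiate through y.

Set F(x, y) = (left side) − (right side), so the curve is F = 0. Differentiating each term of F:
  d/dx[2x^3] = 6x^2
  d/dx[-2x] = -2
  d/dx[y^3] = 3y^2·y'
  d/dx[-2y] = -2·y'

Collecting, the y'-free part is the partial derivative in x and the y' coefficient is the partial derivative in y:
  ∂F/∂x = 6x^2 - 2
  ∂F/∂y = 3y^2 - 2

so d/dx[F(x, y(x))] = ∂F/∂x + (∂F/∂y)·y' = 0. Rearranging,
  dy/dx = -(∂F/∂x)/(∂F/∂y) = -(6x^2 - 2)/(3y^2 - 2) = 2(1 - 3x^2)/(3y^2 - 2)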